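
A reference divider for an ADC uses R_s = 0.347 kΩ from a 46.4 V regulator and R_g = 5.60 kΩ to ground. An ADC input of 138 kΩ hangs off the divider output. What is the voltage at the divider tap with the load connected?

V_out ≈ 43.6 V

The load sits in parallel with R_g: R_g‖R_L = (5600 × 138000) / (5600 + 138000) = 5382 Ω.
V_out = 46.4 × 5382 / (347 + 5382) = 46.4 × 5382/5729 = 43.6 V.
(Unloaded it would have been 43.7 V.)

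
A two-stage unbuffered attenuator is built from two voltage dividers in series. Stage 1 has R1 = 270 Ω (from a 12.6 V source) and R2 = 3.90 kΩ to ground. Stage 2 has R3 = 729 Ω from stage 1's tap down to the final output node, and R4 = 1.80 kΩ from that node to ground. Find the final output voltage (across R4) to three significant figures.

Stage 2 presents R3+R4 = 2529 Ω as a load on stage 1's tap.
Stage 1's lower leg becomes R2‖(R3+R4) = 1534 Ω, so V_mid = 12.6 × 1534/1804 = 10.71 V.
Stage 2 is itself unloaded: V_out = V_mid × R4/(R3+R4) = 10.71 × 1800/2529 = 7.63 V.

V_out ≈ 7.63 V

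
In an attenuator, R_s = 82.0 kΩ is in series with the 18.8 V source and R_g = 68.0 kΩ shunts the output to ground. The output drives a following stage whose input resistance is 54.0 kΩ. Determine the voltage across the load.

The load sits in parallel with R_g: R_g‖R_L = (68.0 × 54.0) / (68.0 + 54.0) = 30.10 kΩ.
V_out = 18.8 × 30.10 / (82.0 + 30.10) = 18.8 × 30.10/112.1 = 5.05 V.

V_out ≈ 5.05 V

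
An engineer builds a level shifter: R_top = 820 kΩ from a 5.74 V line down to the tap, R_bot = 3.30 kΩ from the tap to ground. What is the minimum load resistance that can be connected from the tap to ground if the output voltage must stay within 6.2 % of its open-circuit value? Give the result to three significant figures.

R_L(min) ≈ 49.7 kΩ

Output resistance R_th = R_top‖R_bot = (820 × 3.30)/823.3 = 3.287 kΩ.
The fractional drop is R_th/(R_th + R_L); requiring this ≤ 0.0620 gives R_L ≥ R_th(1/0.0620 − 1) = 3.287 × 15.13 = 49.7 kΩ.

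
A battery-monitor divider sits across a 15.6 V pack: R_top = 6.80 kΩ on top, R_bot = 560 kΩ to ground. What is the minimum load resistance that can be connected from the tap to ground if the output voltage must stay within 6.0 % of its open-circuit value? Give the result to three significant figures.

R_L(min) ≈ 105 kΩ

Output resistance R_th = R_top‖R_bot = (6.80 × 560)/566.8 = 6.718 kΩ.
The fractional drop is R_th/(R_th + R_L); requiring this ≤ 0.0600 gives R_L ≥ R_th(1/0.0600 − 1) = 6.718 × 15.67 = 105 kΩ.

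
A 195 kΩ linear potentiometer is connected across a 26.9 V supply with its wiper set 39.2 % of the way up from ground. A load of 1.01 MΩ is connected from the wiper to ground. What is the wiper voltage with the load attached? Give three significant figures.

The wiper splits the pot into (1−α)R = 118.6 kΩ above and αR = 76.44 kΩ below.
Lower section ‖ load = 71.06 kΩ.
V_wiper = 26.9 × 71.06/(118.6 + 71.06) = 10.1 V.

V ≈ 10.1 V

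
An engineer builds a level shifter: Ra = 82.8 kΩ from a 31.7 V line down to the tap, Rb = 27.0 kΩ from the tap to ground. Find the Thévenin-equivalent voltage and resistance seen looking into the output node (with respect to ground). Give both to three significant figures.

V_th is the open-circuit tap voltage: 31.7 × 27.0/(82.8 + 27.0) = 7.80 V.
With the supply zeroed, Ra and Rb appear in parallel from the tap: R_th = Ra‖Rb = (82.8 × 27.0)/109.8 = 20.4 kΩ.

V_th = 7.80 V, R_th = 20.4 kΩ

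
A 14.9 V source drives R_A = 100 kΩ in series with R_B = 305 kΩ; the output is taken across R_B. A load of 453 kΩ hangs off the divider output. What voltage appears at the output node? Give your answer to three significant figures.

V_out ≈ 9.62 V

The load sits in parallel with R_B: R_B‖R_L = (305 × 453) / (305 + 453) = 182.3 kΩ.
V_out = 14.9 × 182.3 / (100 + 182.3) = 14.9 × 182.3/282.3 = 9.62 V.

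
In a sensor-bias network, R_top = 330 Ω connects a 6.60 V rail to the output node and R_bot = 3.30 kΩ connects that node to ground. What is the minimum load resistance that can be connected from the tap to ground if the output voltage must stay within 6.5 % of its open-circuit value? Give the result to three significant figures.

R_L(min) ≈ 4.32 kΩ

Output resistance R_th = R_top‖R_bot = (330 × 3300)/3630 = 300.0 Ω.
The fractional drop is R_th/(R_th + R_L); requiring this ≤ 0.0650 gives R_L ≥ R_th(1/0.0650 − 1) = 300.0 × 14.38 = 4.32 kΩ.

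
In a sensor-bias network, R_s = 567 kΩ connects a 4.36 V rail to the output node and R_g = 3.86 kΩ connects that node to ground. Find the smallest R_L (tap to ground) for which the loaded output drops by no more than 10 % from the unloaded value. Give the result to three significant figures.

R_L(min) ≈ 34.5 kΩ

Output resistance R_th = R_s‖R_g = (567 × 3.86)/570.9 = 3.834 kΩ.
The fractional drop is R_th/(R_th + R_L); requiring this ≤ 0.100 gives R_L ≥ R_th(1/0.100 − 1) = 3.834 × 9.000 = 34.5 kΩ.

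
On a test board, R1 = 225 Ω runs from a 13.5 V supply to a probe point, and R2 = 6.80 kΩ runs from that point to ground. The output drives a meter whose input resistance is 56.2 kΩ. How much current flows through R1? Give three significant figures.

I ≈ 2.15 mA

R2‖R_L = 6066 Ω, so the source sees R1 + R2‖R_L = 6291 Ω.
I = 13.5 V / 6291 Ω = 2.15 mA.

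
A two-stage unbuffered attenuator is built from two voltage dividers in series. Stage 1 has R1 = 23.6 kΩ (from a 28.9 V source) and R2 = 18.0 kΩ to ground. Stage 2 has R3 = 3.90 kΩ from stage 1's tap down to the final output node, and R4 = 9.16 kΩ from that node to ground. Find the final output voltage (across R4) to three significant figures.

V_out ≈ 4.92 V

Stage 2 presents R3+R4 = 13.06 kΩ as a load on stage 1's tap.
Stage 1's lower leg becomes R2‖(R3+R4) = 7.569 kΩ, so V_mid = 28.9 × 7.569/31.17 = 7.018 V.
Stage 2 is itself unloaded: V_out = V_mid × R4/(R3+R4) = 7.018 × 9.16/13.06 = 4.92 V.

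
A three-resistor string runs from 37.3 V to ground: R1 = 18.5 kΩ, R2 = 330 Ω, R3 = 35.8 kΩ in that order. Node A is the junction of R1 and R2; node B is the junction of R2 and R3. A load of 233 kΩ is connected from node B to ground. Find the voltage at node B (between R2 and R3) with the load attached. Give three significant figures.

At node B, R3 is in parallel with the load: R3‖R_L = 31030 Ω.
Below node A the resistance is R2 + (R3‖R_L) = 31360 Ω, so V_A = 37.3 × 31360/49860 = 23.46 V.
Then V_B = V_A × (R3‖R_L)/(R2 + R3‖R_L) = 23.46 × 31030/31360 = 23.2 V.

V ≈ 23.2 V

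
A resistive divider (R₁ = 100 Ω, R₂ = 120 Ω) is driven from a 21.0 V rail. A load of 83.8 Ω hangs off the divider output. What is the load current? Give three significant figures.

R₂‖R_L = 49.34 Ω; V_out = 21.0 × 49.34/149.3 = 6.938 V.
I_L = V_out / R_L = 6.938 / 83.8 Ω = 82.8 mA.

I_L ≈ 82.8 mA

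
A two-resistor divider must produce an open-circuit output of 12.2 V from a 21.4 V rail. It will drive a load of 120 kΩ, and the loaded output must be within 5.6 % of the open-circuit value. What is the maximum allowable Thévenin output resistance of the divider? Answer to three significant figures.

Loading drop = R_th/(R_th + R_L) ≤ 0.0560, so R_th ≤ R_L · ε/(1−ε) = 120 kΩ × 0.0560/0.9440 = 7.12 kΩ.
(Any R1, R2 with R2/(R1+R2) = 0.570 and R1‖R2 ≤ 7.12 kΩ will meet the spec.)

R_th ≤ 7.12 kΩ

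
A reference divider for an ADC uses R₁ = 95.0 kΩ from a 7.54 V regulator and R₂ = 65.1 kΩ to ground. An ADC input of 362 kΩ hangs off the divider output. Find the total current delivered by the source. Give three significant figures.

R₂‖R_L = 55.18 kΩ, so the source sees R₁ + R₂‖R_L = 150.2 kΩ.
I = 7.54 V / 150.2 kΩ = 0.0502 mA.

I ≈ 0.0502 mA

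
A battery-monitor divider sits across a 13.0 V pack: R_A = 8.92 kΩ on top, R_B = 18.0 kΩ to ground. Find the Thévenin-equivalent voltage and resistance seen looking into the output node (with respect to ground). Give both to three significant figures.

V_th = 8.69 V, R_th = 5.96 kΩ

V_th is the open-circuit tap voltage: 13.0 × 18.0/(8.92 + 18.0) = 8.69 V.
With the supply zeroed, R_A and R_B appear in parallel from the tap: R_th = R_A‖R_B = (8.92 × 18.0)/26.92 = 5.96 kΩ.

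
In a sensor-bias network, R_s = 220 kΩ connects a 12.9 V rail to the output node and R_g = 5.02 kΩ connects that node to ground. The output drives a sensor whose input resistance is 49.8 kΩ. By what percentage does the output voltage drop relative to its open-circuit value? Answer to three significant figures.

Unloaded V = 12.9 × 5.02/225.0 = 0.28779 V.
Loaded: R_g‖R_L = 4.560 kΩ, giving V = 12.9 × 4.560/224.6 = 0.26197 V.
Drop = (0.28779 − 0.26197) / 0.28779 = 8.97 %.

8.97 %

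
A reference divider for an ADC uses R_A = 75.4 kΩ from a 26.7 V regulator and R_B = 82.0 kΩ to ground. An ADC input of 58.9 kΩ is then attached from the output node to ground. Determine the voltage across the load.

V_out ≈ 8.34 V

The load sits in parallel with R_B: R_B‖R_L = (82.0 × 58.9) / (82.0 + 58.9) = 34.28 kΩ.
V_out = 26.7 × 34.28 / (75.4 + 34.28) = 26.7 × 34.28/109.7 = 8.34 V.
(Unloaded it would have been 13.9 V.)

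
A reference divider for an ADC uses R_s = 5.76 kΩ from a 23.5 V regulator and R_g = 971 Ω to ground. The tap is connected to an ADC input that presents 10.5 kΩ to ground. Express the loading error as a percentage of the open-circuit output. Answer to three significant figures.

The divider's output (Thévenin) resistance is R_s‖R_g = 830.9 Ω.
Fractional drop under load = R_th/(R_th + R_L) = 830.9 / (830.9 + 10500) = 0.07333.
So the output falls by 7.33 %.

7.33 %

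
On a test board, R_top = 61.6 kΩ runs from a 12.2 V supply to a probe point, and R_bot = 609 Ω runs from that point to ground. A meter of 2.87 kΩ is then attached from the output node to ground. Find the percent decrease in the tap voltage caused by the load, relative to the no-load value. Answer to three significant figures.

The divider's output (Thévenin) resistance is R_top‖R_bot = 603.0 Ω.
Fractional drop under load = R_th/(R_th + R_L) = 603.0 / (603.0 + 2870) = 0.1736.
So the output falls by 17.4 %.

17.4 %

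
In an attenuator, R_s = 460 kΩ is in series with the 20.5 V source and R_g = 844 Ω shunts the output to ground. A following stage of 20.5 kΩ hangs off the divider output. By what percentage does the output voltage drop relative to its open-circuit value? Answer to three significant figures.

The divider's output (Thévenin) resistance is R_s‖R_g = 842.5 Ω.
Fractional drop under load = R_th/(R_th + R_L) = 842.5 / (842.5 + 20500) = 0.03947.
So the output falls by 3.95 %.

3.95 %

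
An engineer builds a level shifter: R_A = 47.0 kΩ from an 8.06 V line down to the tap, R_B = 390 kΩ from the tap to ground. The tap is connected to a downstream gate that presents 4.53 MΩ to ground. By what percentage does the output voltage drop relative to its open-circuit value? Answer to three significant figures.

0.917 %

The divider's output (Thévenin) resistance is R_A‖R_B = 41.95 kΩ.
Fractional drop under load = R_th/(R_th + R_L) = 41.95 / (41.95 + 4530) = 0.009174.
So the output falls by 0.917 %.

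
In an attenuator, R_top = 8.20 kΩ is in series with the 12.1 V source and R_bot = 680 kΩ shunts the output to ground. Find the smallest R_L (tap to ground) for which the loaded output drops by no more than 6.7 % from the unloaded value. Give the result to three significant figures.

R_L(min) ≈ 113 kΩ

Output resistance R_th = R_top‖R_bot = (8.20 × 680)/688.2 = 8.102 kΩ.
The fractional drop is R_th/(R_th + R_L); requiring this ≤ 0.0670 gives R_L ≥ R_th(1/0.0670 − 1) = 8.102 × 13.93 = 113 kΩ.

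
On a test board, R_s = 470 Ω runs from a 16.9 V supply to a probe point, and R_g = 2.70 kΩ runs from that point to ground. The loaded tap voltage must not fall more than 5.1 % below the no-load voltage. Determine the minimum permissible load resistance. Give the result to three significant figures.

R_L(min) ≈ 7.45 kΩ

Output resistance R_th = R_s‖R_g = (470 × 2700)/3170 = 400.3 Ω.
The fractional drop is R_th/(R_th + R_L); requiring this ≤ 0.0510 gives R_L ≥ R_th(1/0.0510 − 1) = 400.3 × 18.61 = 7.45 kΩ.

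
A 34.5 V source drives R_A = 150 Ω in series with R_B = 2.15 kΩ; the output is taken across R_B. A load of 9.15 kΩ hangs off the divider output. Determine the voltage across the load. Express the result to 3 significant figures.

The load sits in parallel with R_B: R_B‖R_L = (2150 × 9150) / (2150 + 9150) = 1741 Ω.
V_out = 34.5 × 1741 / (150 + 1741) = 34.5 × 1741/1891 = 31.8 V.

V_out ≈ 31.8 V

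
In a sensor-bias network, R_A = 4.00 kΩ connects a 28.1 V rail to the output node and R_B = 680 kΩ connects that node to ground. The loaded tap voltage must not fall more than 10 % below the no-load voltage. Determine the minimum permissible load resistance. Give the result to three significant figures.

Output resistance R_th = R_A‖R_B = (4.00 × 680)/684.0 = 3.977 kΩ.
The fractional drop is R_th/(R_th + R_L); requiring this ≤ 0.100 gives R_L ≥ R_th(1/0.100 − 1) = 3.977 × 9.000 = 35.8 kΩ.

R_L(min) ≈ 35.8 kΩ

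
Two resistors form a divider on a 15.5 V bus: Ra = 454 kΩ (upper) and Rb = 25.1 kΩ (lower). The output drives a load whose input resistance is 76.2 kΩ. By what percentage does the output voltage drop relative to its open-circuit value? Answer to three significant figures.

23.8 %

Unloaded V = 15.5 × 25.1/479.1 = 0.8120 V.
Loaded: Rb‖R_L = 18.88 kΩ, giving V = 15.5 × 18.88/472.9 = 0.6189 V.
Drop = (0.8120 − 0.6189) / 0.8120 = 23.8 %.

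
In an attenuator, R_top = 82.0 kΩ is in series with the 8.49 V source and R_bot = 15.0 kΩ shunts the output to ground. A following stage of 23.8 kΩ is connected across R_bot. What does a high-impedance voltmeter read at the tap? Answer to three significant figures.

The load sits in parallel with R_bot: R_bot‖R_L = (15.0 × 23.8) / (15.0 + 23.8) = 9.201 kΩ.
V_out = 8.49 × 9.201 / (82.0 + 9.201) = 8.49 × 9.201/91.20 = 0.857 V.
(Unloaded it would have been 1.31 V.)

V_out ≈ 0.857 V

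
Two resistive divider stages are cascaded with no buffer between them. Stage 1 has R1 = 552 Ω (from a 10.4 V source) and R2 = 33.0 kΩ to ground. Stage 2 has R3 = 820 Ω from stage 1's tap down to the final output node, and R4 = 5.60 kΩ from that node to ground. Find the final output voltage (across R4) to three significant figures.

V_out ≈ 8.23 V

Stage 2 presents R3+R4 = 6420 Ω as a load on stage 1's tap.
Stage 1's lower leg becomes R2‖(R3+R4) = 5374 Ω, so V_mid = 10.4 × 5374/5926 = 9.431 V.
Stage 2 is itself unloaded: V_out = V_mid × R4/(R3+R4) = 9.431 × 5600/6420 = 8.23 V.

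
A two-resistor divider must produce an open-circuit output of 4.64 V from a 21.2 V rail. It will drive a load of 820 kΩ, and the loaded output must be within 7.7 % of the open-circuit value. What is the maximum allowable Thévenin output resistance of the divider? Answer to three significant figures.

R_th ≤ 68.4 kΩ

Loading drop = R_th/(R_th + R_L) ≤ 0.0770, so R_th ≤ R_L · ε/(1−ε) = 820 kΩ × 0.0770/0.9230 = 68.4 kΩ.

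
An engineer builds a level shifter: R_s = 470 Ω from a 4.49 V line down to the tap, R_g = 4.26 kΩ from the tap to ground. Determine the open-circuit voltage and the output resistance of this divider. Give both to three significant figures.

V_th is the open-circuit tap voltage: 4.49 × 4260/(470 + 4260) = 4.04 V.
With the supply zeroed, R_s and R_g appear in parallel from the tap: R_th = R_s‖R_g = (470 × 4260)/4730 = 423 Ω.

V_th = 4.04 V, R_th = 423 Ω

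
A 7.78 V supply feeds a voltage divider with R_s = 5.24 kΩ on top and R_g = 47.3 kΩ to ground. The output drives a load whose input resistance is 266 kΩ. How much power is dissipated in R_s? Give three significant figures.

Total resistance from the source is R_s + (R_g‖R_L) = 45.40 kΩ, so I = 7.78/45.40 kΩ = 0.1714 mA.
P = I²·R_s = (0.1714 mA)² × 5.24 kΩ = 0.154 mW.

P ≈ 0.154 mW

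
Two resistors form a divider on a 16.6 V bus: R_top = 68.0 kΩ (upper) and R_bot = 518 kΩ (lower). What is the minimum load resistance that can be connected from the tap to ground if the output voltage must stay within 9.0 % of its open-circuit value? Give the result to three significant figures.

Output resistance R_th = R_top‖R_bot = (68.0 × 518)/586.0 = 60.11 kΩ.
The fractional drop is R_th/(R_th + R_L); requiring this ≤ 0.0900 gives R_L ≥ R_th(1/0.0900 − 1) = 60.11 × 10.11 = 608 kΩ.

R_L(min) ≈ 608 kΩ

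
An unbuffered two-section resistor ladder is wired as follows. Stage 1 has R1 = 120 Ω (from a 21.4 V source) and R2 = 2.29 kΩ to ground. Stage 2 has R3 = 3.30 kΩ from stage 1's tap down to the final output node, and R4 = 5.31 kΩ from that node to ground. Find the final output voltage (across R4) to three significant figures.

V_out ≈ 12.4 V

Stage 2 presents R3+R4 = 8610 Ω as a load on stage 1's tap.
Stage 1's lower leg becomes R2‖(R3+R4) = 1809 Ω, so V_mid = 21.4 × 1809/1929 = 20.07 V.
Stage 2 is itself unloaded: V_out = V_mid × R4/(R3+R4) = 20.07 × 5310/8610 = 12.4 V.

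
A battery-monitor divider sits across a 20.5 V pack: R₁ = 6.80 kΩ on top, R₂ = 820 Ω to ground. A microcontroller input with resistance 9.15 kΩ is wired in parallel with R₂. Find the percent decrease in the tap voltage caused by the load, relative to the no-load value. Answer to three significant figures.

The divider's output (Thévenin) resistance is R₁‖R₂ = 731.8 Ω.
Fractional drop under load = R_th/(R_th + R_L) = 731.8 / (731.8 + 9150) = 0.07405.
So the output falls by 7.41 %.

7.41 %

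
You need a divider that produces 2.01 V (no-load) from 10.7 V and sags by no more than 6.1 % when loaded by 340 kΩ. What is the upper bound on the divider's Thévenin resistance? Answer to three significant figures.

R_th ≤ 22.1 kΩ

Loading drop = R_th/(R_th + R_L) ≤ 0.0610, so R_th ≤ R_L · ε/(1−ε) = 340 kΩ × 0.0610/0.9390 = 22.1 kΩ.
(Any R1, R2 with R2/(R1+R2) = 0.188 and R1‖R2 ≤ 22.1 kΩ will meet the spec.)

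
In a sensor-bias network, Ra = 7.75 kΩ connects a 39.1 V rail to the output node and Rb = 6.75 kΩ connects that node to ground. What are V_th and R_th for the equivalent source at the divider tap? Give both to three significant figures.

V_th = 18.2 V, R_th = 3.61 kΩ

V_th is the open-circuit tap voltage: 39.1 × 6.75/(7.75 + 6.75) = 18.2 V.
With the supply zeroed, Ra and Rb appear in parallel from the tap: R_th = Ra‖Rb = (7.75 × 6.75)/14.50 = 3.61 kΩ.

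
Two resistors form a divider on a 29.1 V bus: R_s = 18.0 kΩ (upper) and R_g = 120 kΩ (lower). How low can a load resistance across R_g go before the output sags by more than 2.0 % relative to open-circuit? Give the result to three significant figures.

Output resistance R_th = R_s‖R_g = (18.0 × 120)/138.0 = 15.65 kΩ.
The fractional drop is R_th/(R_th + R_L); requiring this ≤ 0.0200 gives R_L ≥ R_th(1/0.0200 − 1) = 15.65 × 49.00 = 767 kΩ.

R_L(min) ≈ 767 kΩ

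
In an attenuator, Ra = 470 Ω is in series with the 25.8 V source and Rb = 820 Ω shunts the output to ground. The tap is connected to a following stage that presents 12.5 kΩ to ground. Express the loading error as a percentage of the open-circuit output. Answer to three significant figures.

The divider's output (Thévenin) resistance is Ra‖Rb = 298.8 Ω.
Fractional drop under load = R_th/(R_th + R_L) = 298.8 / (298.8 + 12500) = 0.02334.
So the output falls by 2.33 %.

2.33 %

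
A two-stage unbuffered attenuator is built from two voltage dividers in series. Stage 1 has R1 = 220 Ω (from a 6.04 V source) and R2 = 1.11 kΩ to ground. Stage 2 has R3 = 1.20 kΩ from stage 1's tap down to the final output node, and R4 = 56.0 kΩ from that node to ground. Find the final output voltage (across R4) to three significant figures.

V_out ≈ 4.92 V

Stage 2 presents R3+R4 = 57200 Ω as a load on stage 1's tap.
Stage 1's lower leg becomes R2‖(R3+R4) = 1089 Ω, so V_mid = 6.04 × 1089/1309 = 5.025 V.
Stage 2 is itself unloaded: V_out = V_mid × R4/(R3+R4) = 5.025 × 56000/57200 = 4.92 V.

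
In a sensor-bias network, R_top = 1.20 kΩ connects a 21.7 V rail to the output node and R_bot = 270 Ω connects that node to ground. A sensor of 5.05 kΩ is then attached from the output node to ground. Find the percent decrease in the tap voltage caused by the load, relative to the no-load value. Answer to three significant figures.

4.18 %

The divider's output (Thévenin) resistance is R_top‖R_bot = 220.4 Ω.
Fractional drop under load = R_th/(R_th + R_L) = 220.4 / (220.4 + 5050) = 0.04182.
So the output falls by 4.18 %.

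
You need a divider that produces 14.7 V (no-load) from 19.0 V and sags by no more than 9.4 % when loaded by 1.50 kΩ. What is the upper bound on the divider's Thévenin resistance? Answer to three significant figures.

R_th ≤ 156 Ω

Loading drop = R_th/(R_th + R_L) ≤ 0.0940, so R_th ≤ R_L · ε/(1−ε) = 1.50 kΩ × 0.0940/0.9060 = 156 Ω.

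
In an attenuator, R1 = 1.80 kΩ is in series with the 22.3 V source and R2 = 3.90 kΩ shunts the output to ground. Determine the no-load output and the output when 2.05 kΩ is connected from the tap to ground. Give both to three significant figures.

Unloaded: 15.3 V; loaded: 9.53 V

Open-circuit: V = 22.3 × 3.90/(1.80 + 3.90) = 15.3 V.
With the load, R2 becomes R2‖R_L = 1.344 kΩ, so V = 22.3 × 1.344/3.144 = 9.53 V.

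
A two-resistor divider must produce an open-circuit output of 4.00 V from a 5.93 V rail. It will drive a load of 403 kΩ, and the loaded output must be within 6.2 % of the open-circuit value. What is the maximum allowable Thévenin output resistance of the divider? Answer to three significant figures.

Loading drop = R_th/(R_th + R_L) ≤ 0.0620, so R_th ≤ R_L · ε/(1−ε) = 403 kΩ × 0.0620/0.9380 = 26.6 kΩ.
(Any R1, R2 with R2/(R1+R2) = 0.675 and R1‖R2 ≤ 26.6 kΩ will meet the spec.)

R_th ≤ 26.6 kΩ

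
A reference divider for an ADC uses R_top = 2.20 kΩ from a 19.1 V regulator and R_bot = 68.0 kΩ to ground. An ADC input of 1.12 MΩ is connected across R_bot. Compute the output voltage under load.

The load sits in parallel with R_bot: R_bot‖R_L = (68.0 × 1120) / (68.0 + 1120) = 64.11 kΩ.
V_out = 19.1 × 64.11 / (2.20 + 64.11) = 19.1 × 64.11/66.31 = 18.5 V.

V_out ≈ 18.5 V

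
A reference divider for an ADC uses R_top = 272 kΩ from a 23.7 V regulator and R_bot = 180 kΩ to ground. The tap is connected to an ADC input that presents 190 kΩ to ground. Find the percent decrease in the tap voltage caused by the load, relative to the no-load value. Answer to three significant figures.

36.3 %

The divider's output (Thévenin) resistance is R_top‖R_bot = 108.3 kΩ.
Fractional drop under load = R_th/(R_th + R_L) = 108.3 / (108.3 + 190) = 0.3631.
So the output falls by 36.3 %.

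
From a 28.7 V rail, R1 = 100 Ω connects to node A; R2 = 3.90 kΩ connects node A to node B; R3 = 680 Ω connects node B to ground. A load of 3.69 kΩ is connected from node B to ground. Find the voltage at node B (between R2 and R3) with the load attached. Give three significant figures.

V ≈ 3.60 V

At node B, R3 is in parallel with the load: R3‖R_L = 574.2 Ω.
Below node A the resistance is R2 + (R3‖R_L) = 4474 Ω, so V_A = 28.7 × 4474/4574 = 28.07 V.
Then V_B = V_A × (R3‖R_L)/(R2 + R3‖R_L) = 28.07 × 574.2/4474 = 3.60 V.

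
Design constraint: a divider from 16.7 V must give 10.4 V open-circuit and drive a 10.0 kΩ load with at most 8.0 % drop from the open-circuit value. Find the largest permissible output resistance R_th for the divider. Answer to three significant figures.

R_th ≤ 870 Ω

Loading drop = R_th/(R_th + R_L) ≤ 0.0800, so R_th ≤ R_L · ε/(1−ε) = 10.0 kΩ × 0.0800/0.9200 = 870 Ω.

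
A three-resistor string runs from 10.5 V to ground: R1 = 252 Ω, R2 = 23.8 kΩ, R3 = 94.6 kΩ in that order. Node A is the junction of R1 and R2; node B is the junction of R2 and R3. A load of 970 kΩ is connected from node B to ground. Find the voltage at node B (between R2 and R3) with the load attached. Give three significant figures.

At node B, R3 is in parallel with the load: R3‖R_L = 86190 Ω.
Below node A the resistance is R2 + (R3‖R_L) = 110000 Ω, so V_A = 10.5 × 110000/110200 = 10.48 V.
Then V_B = V_A × (R3‖R_L)/(R2 + R3‖R_L) = 10.48 × 86190/110000 = 8.21 V.

V ≈ 8.21 V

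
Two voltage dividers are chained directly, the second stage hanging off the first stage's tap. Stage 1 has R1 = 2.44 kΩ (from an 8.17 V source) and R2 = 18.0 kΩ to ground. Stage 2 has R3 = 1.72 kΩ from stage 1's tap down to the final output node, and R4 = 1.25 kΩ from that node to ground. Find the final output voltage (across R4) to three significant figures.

Stage 2 presents R3+R4 = 2.970 kΩ as a load on stage 1's tap.
Stage 1's lower leg becomes R2‖(R3+R4) = 2.549 kΩ, so V_mid = 8.17 × 2.549/4.989 = 4.175 V.
Stage 2 is itself unloaded: V_out = V_mid × R4/(R3+R4) = 4.175 × 1.25/2.970 = 1.76 V.

V_out ≈ 1.76 V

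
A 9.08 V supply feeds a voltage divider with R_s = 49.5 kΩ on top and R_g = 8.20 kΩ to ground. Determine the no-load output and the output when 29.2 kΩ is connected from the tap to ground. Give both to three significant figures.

Open-circuit: V = 9.08 × 8.20/(49.5 + 8.20) = 1.29 V.
With the load, R_g becomes R_g‖R_L = 6.402 kΩ, so V = 9.08 × 6.402/55.90 = 1.04 V.

Unloaded: 1.29 V; loaded: 1.04 V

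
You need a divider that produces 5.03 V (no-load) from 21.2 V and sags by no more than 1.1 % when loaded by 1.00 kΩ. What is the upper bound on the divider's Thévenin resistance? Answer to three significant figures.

R_th ≤ 11.1 Ω

Loading drop = R_th/(R_th + R_L) ≤ 0.0110, so R_th ≤ R_L · ε/(1−ε) = 1.00 kΩ × 0.0110/0.9890 = 11.1 Ω.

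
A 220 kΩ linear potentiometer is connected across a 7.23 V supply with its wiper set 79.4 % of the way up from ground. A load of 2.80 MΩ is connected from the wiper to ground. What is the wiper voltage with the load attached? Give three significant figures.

V ≈ 5.67 V

The wiper splits the pot into (1−α)R = 45.32 kΩ above and αR = 174.7 kΩ below.
Lower section ‖ load = 164.4 kΩ.
V_wiper = 7.23 × 164.4/(45.32 + 164.4) = 5.67 V.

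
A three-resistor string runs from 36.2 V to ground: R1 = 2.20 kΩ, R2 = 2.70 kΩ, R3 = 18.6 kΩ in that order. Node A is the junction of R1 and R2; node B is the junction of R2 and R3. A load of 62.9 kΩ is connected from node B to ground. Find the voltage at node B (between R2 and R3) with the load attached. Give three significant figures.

V ≈ 27.0 V

At node B, R3 is in parallel with the load: R3‖R_L = 14.36 kΩ.
Below node A the resistance is R2 + (R3‖R_L) = 17.06 kΩ, so V_A = 36.2 × 17.06/19.26 = 32.06 V.
Then V_B = V_A × (R3‖R_L)/(R2 + R3‖R_L) = 32.06 × 14.36/17.06 = 27.0 V.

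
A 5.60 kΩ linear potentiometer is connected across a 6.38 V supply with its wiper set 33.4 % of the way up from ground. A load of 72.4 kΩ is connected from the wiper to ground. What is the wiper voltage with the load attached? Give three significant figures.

The wiper splits the pot into (1−α)R = 3.730 kΩ above and αR = 1.870 kΩ below.
Lower section ‖ load = 1.823 kΩ.
V_wiper = 6.38 × 1.823/(3.730 + 1.823) = 2.09 V.

V ≈ 2.09 V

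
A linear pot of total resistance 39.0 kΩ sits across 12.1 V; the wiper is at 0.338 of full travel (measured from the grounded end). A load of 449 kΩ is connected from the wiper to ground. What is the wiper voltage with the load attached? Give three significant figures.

V ≈ 4.01 V

The wiper splits the pot into (1−α)R = 25.82 kΩ above and αR = 13.18 kΩ below.
Lower section ‖ load = 12.81 kΩ.
V_wiper = 12.1 × 12.81/(25.82 + 12.81) = 4.01 V.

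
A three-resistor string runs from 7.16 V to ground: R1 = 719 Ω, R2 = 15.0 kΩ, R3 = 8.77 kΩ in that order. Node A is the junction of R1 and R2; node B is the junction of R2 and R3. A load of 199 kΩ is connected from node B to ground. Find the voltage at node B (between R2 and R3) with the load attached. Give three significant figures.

V ≈ 2.49 V

At node B, R3 is in parallel with the load: R3‖R_L = 8400 Ω.
Below node A the resistance is R2 + (R3‖R_L) = 23400 Ω, so V_A = 7.16 × 23400/24120 = 6.947 V.
Then V_B = V_A × (R3‖R_L)/(R2 + R3‖R_L) = 6.947 × 8400/23400 = 2.49 V.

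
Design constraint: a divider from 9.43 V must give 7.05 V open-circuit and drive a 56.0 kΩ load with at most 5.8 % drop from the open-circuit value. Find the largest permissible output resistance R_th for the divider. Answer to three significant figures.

R_th ≤ 3.45 kΩ

Loading drop = R_th/(R_th + R_L) ≤ 0.0580, so R_th ≤ R_L · ε/(1−ε) = 56.0 kΩ × 0.0580/0.9420 = 3.45 kΩ.
(Any R1, R2 with R2/(R1+R2) = 0.748 and R1‖R2 ≤ 3.45 kΩ will meet the spec.)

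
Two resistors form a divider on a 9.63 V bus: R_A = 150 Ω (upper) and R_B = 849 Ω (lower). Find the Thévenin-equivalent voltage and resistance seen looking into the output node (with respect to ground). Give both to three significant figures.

V_th is the open-circuit tap voltage: 9.63 × 849/(150 + 849) = 8.18 V.
With the supply zeroed, R_A and R_B appear in parallel from the tap: R_th = R_A‖R_B = (150 × 849)/999.0 = 127 Ω.

V_th = 8.18 V, R_th = 127 Ω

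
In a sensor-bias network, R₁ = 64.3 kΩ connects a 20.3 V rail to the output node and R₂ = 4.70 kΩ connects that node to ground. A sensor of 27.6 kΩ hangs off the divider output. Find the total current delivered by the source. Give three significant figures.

I ≈ 0.297 mA

R₂‖R_L = 4.016 kΩ, so the source sees R₁ + R₂‖R_L = 68.32 kΩ.
I = 20.3 V / 68.32 kΩ = 0.297 mA.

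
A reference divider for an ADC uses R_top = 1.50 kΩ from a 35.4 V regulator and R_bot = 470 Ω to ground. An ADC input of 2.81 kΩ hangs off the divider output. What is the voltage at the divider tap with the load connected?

The load sits in parallel with R_bot: R_bot‖R_L = (470 × 2810) / (470 + 2810) = 402.7 Ω.
V_out = 35.4 × 402.7 / (1500 + 402.7) = 35.4 × 402.7/1903 = 7.49 V.

V_out ≈ 7.49 V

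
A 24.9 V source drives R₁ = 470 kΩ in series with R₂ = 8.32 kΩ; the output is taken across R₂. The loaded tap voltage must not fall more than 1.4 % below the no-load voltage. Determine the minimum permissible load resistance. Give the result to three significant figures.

Output resistance R_th = R₁‖R₂ = (470 × 8.32)/478.3 = 8.175 kΩ.
The fractional drop is R_th/(R_th + R_L); requiring this ≤ 0.0140 gives R_L ≥ R_th(1/0.0140 − 1) = 8.175 × 70.43 = 576 kΩ.

R_L(min) ≈ 576 kΩ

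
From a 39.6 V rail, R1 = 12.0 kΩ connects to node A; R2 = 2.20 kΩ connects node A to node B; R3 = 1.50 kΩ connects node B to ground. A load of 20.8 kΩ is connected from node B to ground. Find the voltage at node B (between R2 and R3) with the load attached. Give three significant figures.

At node B, R3 is in parallel with the load: R3‖R_L = 1.399 kΩ.
Below node A the resistance is R2 + (R3‖R_L) = 3.599 kΩ, so V_A = 39.6 × 3.599/15.60 = 9.137 V.
Then V_B = V_A × (R3‖R_L)/(R2 + R3‖R_L) = 9.137 × 1.399/3.599 = 3.55 V.

V ≈ 3.55 V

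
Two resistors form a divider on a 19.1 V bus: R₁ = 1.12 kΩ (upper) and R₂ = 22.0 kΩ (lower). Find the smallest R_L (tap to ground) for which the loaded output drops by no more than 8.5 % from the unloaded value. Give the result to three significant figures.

Output resistance R_th = R₁‖R₂ = (1.12 × 22.0)/23.12 = 1.066 kΩ.
The fractional drop is R_th/(R_th + R_L); requiring this ≤ 0.0850 gives R_L ≥ R_th(1/0.0850 − 1) = 1.066 × 10.76 = 11.5 kΩ.

R_L(min) ≈ 11.5 kΩ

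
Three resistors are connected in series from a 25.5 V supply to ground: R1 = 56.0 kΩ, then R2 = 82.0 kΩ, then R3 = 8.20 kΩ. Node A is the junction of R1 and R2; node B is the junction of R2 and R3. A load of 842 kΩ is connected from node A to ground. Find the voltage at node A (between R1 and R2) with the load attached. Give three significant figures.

V ≈ 15.1 V

Below node A the series string R2+R3 = 90.20 kΩ sits in parallel with the 842 kΩ load: 81.47 kΩ.
V_A = 25.5 × 81.47/(56.0 + 81.47) = 15.1 V.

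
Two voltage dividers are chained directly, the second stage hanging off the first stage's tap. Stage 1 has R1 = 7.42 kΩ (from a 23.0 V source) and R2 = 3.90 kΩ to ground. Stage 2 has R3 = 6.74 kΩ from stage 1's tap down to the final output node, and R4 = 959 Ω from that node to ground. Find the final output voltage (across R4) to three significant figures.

V_out ≈ 0.741 V

Stage 2 presents R3+R4 = 7699 Ω as a load on stage 1's tap.
Stage 1's lower leg becomes R2‖(R3+R4) = 2589 Ω, so V_mid = 23.0 × 2589/10010 = 5.949 V.
Stage 2 is itself unloaded: V_out = V_mid × R4/(R3+R4) = 5.949 × 959/7699 = 0.741 V.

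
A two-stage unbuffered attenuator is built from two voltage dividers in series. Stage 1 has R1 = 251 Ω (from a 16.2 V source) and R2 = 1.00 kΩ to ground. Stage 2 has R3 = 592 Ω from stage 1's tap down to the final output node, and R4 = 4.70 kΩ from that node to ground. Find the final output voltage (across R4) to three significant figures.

V_out ≈ 11.1 V

Stage 2 presents R3+R4 = 5292 Ω as a load on stage 1's tap.
Stage 1's lower leg becomes R2‖(R3+R4) = 841.1 Ω, so V_mid = 16.2 × 841.1/1092 = 12.48 V.
Stage 2 is itself unloaded: V_out = V_mid × R4/(R3+R4) = 12.48 × 4700/5292 = 11.1 V.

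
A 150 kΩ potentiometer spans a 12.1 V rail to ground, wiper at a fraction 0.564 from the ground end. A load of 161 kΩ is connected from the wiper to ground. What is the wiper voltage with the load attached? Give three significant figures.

V ≈ 5.55 V

The wiper splits the pot into (1−α)R = 65.40 kΩ above and αR = 84.60 kΩ below.
Lower section ‖ load = 55.46 kΩ.
V_wiper = 12.1 × 55.46/(65.40 + 55.46) = 5.55 V.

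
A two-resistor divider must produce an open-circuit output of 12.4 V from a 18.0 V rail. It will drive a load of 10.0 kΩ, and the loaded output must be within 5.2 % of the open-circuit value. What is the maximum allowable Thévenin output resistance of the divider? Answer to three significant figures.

Loading drop = R_th/(R_th + R_L) ≤ 0.0520, so R_th ≤ R_L · ε/(1−ε) = 10.0 kΩ × 0.0520/0.9480 = 549 Ω.
(Any R1, R2 with R2/(R1+R2) = 0.689 and R1‖R2 ≤ 549 Ω will meet the spec.)

R_th ≤ 549 Ω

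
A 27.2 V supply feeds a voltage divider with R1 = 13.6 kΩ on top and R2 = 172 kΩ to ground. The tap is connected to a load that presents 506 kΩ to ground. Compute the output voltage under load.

The load sits in parallel with R2: R2‖R_L = (172 × 506) / (172 + 506) = 128.4 kΩ.
V_out = 27.2 × 128.4 / (13.6 + 128.4) = 27.2 × 128.4/142.0 = 24.6 V.

V_out ≈ 24.6 V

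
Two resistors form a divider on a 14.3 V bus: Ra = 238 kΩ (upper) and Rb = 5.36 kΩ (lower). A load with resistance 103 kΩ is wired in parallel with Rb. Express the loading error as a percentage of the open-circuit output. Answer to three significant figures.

4.84 %

The divider's output (Thévenin) resistance is Ra‖Rb = 5.242 kΩ.
Fractional drop under load = R_th/(R_th + R_L) = 5.242 / (5.242 + 103) = 0.04843.
So the output falls by 4.84 %.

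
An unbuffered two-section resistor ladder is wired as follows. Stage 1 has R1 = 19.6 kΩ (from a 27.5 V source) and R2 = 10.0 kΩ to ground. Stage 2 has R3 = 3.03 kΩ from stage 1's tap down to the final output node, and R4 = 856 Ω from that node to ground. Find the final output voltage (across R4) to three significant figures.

Stage 2 presents R3+R4 = 3886 Ω as a load on stage 1's tap.
Stage 1's lower leg becomes R2‖(R3+R4) = 2799 Ω, so V_mid = 27.5 × 2799/22400 = 3.436 V.
Stage 2 is itself unloaded: V_out = V_mid × R4/(R3+R4) = 3.436 × 856/3886 = 0.757 V.

V_out ≈ 0.757 V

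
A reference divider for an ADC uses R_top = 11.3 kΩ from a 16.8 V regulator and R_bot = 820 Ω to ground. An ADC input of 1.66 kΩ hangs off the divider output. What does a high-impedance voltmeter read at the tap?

V_out ≈ 0.778 V

The load sits in parallel with R_bot: R_bot‖R_L = (820 × 1660) / (820 + 1660) = 548.9 Ω.
V_out = 16.8 × 548.9 / (11300 + 548.9) = 16.8 × 548.9/11850 = 0.778 V.
(Unloaded it would have been 1.14 V.)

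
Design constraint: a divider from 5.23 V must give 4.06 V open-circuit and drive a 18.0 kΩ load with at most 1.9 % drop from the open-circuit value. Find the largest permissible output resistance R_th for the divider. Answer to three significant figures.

R_th ≤ 349 Ω

Loading drop = R_th/(R_th + R_L) ≤ 0.0190, so R_th ≤ R_L · ε/(1−ε) = 18.0 kΩ × 0.0190/0.9810 = 349 Ω.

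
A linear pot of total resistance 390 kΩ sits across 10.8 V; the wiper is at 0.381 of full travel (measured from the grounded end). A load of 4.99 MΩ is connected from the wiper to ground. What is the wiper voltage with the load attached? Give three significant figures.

V ≈ 4.04 V

The wiper splits the pot into (1−α)R = 241.4 kΩ above and αR = 148.6 kΩ below.
Lower section ‖ load = 144.3 kΩ.
V_wiper = 10.8 × 144.3/(241.4 + 144.3) = 4.04 V.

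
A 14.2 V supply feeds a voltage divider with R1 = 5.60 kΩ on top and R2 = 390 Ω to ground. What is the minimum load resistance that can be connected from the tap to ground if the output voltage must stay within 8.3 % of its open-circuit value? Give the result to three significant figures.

R_L(min) ≈ 4.03 kΩ

Output resistance R_th = R1‖R2 = (5600 × 390)/5990 = 364.6 Ω.
The fractional drop is R_th/(R_th + R_L); requiring this ≤ 0.0830 gives R_L ≥ R_th(1/0.0830 − 1) = 364.6 × 11.05 = 4.03 kΩ.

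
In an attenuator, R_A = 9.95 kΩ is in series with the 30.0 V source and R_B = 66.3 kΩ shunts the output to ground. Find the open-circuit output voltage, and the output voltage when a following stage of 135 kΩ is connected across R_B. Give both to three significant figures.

Open-circuit: V = 30.0 × 66.3/(9.95 + 66.3) = 26.1 V.
With the load, R_B becomes R_B‖R_L = 44.46 kΩ, so V = 30.0 × 44.46/54.41 = 24.5 V.

Unloaded: 26.1 V; loaded: 24.5 V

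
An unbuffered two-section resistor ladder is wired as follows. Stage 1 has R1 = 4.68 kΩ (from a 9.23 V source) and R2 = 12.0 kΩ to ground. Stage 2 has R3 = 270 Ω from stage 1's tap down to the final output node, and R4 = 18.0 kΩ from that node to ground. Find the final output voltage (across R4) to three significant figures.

V_out ≈ 5.52 V

Stage 2 presents R3+R4 = 18270 Ω as a load on stage 1's tap.
Stage 1's lower leg becomes R2‖(R3+R4) = 7243 Ω, so V_mid = 9.23 × 7243/11920 = 5.607 V.
Stage 2 is itself unloaded: V_out = V_mid × R4/(R3+R4) = 5.607 × 18000/18270 = 5.52 V.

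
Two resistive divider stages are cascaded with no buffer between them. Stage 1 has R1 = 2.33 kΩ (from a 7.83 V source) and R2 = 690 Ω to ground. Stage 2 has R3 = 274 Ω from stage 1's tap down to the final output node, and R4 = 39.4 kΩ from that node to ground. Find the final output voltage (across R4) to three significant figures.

V_out ≈ 1.75 V

Stage 2 presents R3+R4 = 39670 Ω as a load on stage 1's tap.
Stage 1's lower leg becomes R2‖(R3+R4) = 678.2 Ω, so V_mid = 7.83 × 678.2/3008 = 1.765 V.
Stage 2 is itself unloaded: V_out = V_mid × R4/(R3+R4) = 1.765 × 39400/39670 = 1.75 V.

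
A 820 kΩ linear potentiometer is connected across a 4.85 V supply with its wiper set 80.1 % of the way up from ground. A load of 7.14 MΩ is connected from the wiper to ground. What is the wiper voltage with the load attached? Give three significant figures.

V ≈ 3.82 V

The wiper splits the pot into (1−α)R = 163.2 kΩ above and αR = 656.8 kΩ below.
Lower section ‖ load = 601.5 kΩ.
V_wiper = 4.85 × 601.5/(163.2 + 601.5) = 3.82 V.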